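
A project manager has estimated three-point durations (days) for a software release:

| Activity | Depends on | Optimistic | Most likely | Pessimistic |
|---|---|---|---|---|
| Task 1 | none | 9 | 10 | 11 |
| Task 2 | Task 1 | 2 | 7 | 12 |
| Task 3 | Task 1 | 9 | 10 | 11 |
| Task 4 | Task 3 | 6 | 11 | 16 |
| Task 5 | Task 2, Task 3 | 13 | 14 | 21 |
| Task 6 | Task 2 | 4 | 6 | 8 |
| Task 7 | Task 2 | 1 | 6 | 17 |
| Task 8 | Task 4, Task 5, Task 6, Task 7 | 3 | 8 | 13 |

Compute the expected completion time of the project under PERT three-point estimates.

43 days

te_Task 1 = (9 + 4·10 + 11)/6 = 60/6 = 10
te_Task 2 = (2 + 4·7 + 12)/6 = 42/6 = 7
te_Task 3 = (9 + 4·10 + 11)/6 = 60/6 = 10
te_Task 4 = (6 + 4·11 + 16)/6 = 66/6 = 11
te_Task 5 = (13 + 4·14 + 21)/6 = 90/6 = 15
te_Task 6 = (4 + 4·6 + 8)/6 = 36/6 = 6
te_Task 7 = (1 + 4·6 + 17)/6 = 42/6 = 7
te_Task 8 = (3 + 4·8 + 13)/6 = 48/6 = 8

Forward pass:
ES_Task 1 = 0; EF_Task 1 = 10
ES_Task 2 = 10; EF_Task 2 = 10+7 = 17
ES_Task 3 = 10; EF_Task 3 = 10+10 = 20
ES_Task 4 = 20; EF_Task 4 = 20+11 = 31
ES_Task 5 = max(EF_Task 2=17, EF_Task 3=20) = 20; EF_Task 5 = 20+15 = 35
ES_Task 6 = 17; EF_Task 6 = 17+6 = 23
ES_Task 7 = 17; EF_Task 7 = 17+7 = 24
ES_Task 8 = max(EF_Task 4=31, EF_Task 5=35, EF_Task 6=23, EF_Task 7=24) = 35; EF_Task 8 = 35+8 = 43
Expected project duration μ = 43 days. Critical path: Task 1 → Task 3 → Task 5 → Task 8.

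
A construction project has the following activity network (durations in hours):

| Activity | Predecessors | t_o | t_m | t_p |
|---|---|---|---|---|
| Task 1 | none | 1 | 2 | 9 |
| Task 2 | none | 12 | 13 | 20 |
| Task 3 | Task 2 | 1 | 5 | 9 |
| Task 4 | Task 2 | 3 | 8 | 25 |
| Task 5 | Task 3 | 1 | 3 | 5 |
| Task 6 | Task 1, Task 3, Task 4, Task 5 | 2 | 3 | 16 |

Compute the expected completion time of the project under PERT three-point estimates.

29 hours

te_Task 1 = (1 + 4·2 + 9)/6 = 18/6 = 3
te_Task 2 = (12 + 4·13 + 20)/6 = 84/6 = 14
te_Task 3 = (1 + 4·5 + 9)/6 = 30/6 = 5
te_Task 4 = (3 + 4·8 + 25)/6 = 60/6 = 10
te_Task 5 = (1 + 4·3 + 5)/6 = 18/6 = 3
te_Task 6 = (2 + 4·3 + 16)/6 = 30/6 = 5

Forward pass:
ES_Task 1 = 0; EF_Task 1 = 3
ES_Task 2 = 0; EF_Task 2 = 14
ES_Task 3 = 14; EF_Task 3 = 14+5 = 19
ES_Task 4 = 14; EF_Task 4 = 14+10 = 24
ES_Task 5 = 19; EF_Task 5 = 19+3 = 22
ES_Task 6 = max(EF_Task 1=3, EF_Task 3=19, EF_Task 4=24, EF_Task 5=22) = 24; EF_Task 6 = 24+5 = 29
Expected project duration μ = 29 hours. Critical path: Task 2 → Task 4 → Task 6.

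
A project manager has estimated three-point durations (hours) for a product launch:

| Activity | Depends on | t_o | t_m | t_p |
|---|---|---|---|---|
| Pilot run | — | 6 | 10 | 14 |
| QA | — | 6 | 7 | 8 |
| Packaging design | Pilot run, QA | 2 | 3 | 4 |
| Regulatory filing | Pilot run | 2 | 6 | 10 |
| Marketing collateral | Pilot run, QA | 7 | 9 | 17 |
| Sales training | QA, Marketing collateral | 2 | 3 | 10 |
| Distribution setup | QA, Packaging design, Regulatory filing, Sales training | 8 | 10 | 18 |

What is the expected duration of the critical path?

35 hours

te_Pilot run = (6 + 4·10 + 14)/6 = 60/6 = 10
te_QA = (6 + 4·7 + 8)/6 = 42/6 = 7
te_Packaging design = (2 + 4·3 + 4)/6 = 18/6 = 3
te_Regulatory filing = (2 + 4·6 + 10)/6 = 36/6 = 6
te_Marketing collateral = (7 + 4·9 + 17)/6 = 60/6 = 10
te_Sales training = (2 + 4·3 + 10)/6 = 24/6 = 4
te_Distribution setup = (8 + 4·10 + 18)/6 = 66/6 = 11

Forward pass:
ES_Pilot run = 0; EF_Pilot run = 10
ES_QA = 0; EF_QA = 7
ES_Packaging design = max(EF_Pilot run=10, EF_QA=7) = 10; EF_Packaging design = 10+3 = 13
ES_Regulatory filing = 10; EF_Regulatory filing = 10+6 = 16
ES_Marketing collateral = max(EF_Pilot run=10, EF_QA=7) = 10; EF_Marketing collateral = 10+10 = 20
ES_Sales training = max(EF_QA=7, EF_Marketing collateral=20) = 20; EF_Sales training = 20+4 = 24
ES_Distribution setup = max(EF_QA=7, EF_Packaging design=13, EF_Regulatory filing=16, EF_Sales training=24) = 24; EF_Distribution setup = 24+11 = 35
Expected project duration μ = 35 hours. Critical path: Pilot run → Marketing collateral → Sales training → Distribution setup.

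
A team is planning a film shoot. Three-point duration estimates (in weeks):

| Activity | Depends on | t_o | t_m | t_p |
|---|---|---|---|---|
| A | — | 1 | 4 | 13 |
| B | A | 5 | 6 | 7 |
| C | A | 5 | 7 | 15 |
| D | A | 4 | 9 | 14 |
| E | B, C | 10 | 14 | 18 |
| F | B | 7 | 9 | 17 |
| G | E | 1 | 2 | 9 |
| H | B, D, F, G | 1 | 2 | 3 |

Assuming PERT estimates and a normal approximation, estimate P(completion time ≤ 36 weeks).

te_A = (1 + 4·4 + 13)/6 = 30/6 = 5; σ²_A = ((13−1)/6)² = 4.000
te_B = (5 + 4·6 + 7)/6 = 36/6 = 6; σ²_B = ((7−5)/6)² = 0.111
te_C = (5 + 4·7 + 15)/6 = 48/6 = 8; σ²_C = ((15−5)/6)² = 2.778
te_D = (4 + 4·9 + 14)/6 = 54/6 = 9; σ²_D = ((14−4)/6)² = 2.778
te_E = (10 + 4·14 + 18)/6 = 84/6 = 14; σ²_E = ((18−10)/6)² = 1.778
te_F = (7 + 4·9 + 17)/6 = 60/6 = 10; σ²_F = ((17−7)/6)² = 2.778
te_G = (1 + 4·2 + 9)/6 = 18/6 = 3; σ²_G = ((9−1)/6)² = 1.778
te_H = (1 + 4·2 + 3)/6 = 12/6 = 2; σ²_H = ((3−1)/6)² = 0.111

Forward pass:
ES_A = 0; EF_A = 5
ES_B = 5; EF_B = 5+6 = 11
ES_C = 5; EF_C = 5+8 = 13
ES_D = 5; EF_D = 5+9 = 14
ES_E = max(EF_B=11, EF_C=13) = 13; EF_E = 13+14 = 27
ES_F = 11; EF_F = 11+10 = 21
ES_G = 27; EF_G = 27+3 = 30
ES_H = max(EF_B=11, EF_D=14, EF_F=21, EF_G=30) = 30; EF_H = 30+2 = 32
Expected project duration μ = 32 weeks. Critical path: A → C → E → G → H.

Variance along critical path = 4.000 + 2.778 + 1.778 + 1.778 + 0.111 = 10.444; σ = √10.444 = 3.232 weeks.
Z = (36 − 32) / 3.232 = 1.238
P(T ≤ 36) = Φ(1.238) ≈ 0.892

0.892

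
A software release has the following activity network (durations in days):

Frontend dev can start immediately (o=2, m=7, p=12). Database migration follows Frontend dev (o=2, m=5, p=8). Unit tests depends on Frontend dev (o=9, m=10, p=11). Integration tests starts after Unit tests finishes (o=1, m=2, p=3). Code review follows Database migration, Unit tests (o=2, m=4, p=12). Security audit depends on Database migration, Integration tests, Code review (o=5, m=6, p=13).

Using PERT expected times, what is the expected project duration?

te_Frontend dev = (2 + 4·7 + 12)/6 = 42/6 = 7
te_Database migration = (2 + 4·5 + 8)/6 = 30/6 = 5
te_Unit tests = (9 + 4·10 + 11)/6 = 60/6 = 10
te_Integration tests = (1 + 4·2 + 3)/6 = 12/6 = 2
te_Code review = (2 + 4·4 + 12)/6 = 30/6 = 5
te_Security audit = (5 + 4·6 + 13)/6 = 42/6 = 7

Forward pass:
ES_Frontend dev = 0; EF_Frontend dev = 7
ES_Database migration = 7; EF_Database migration = 7+5 = 12
ES_Unit tests = 7; EF_Unit tests = 7+10 = 17
ES_Integration tests = 17; EF_Integration tests = 17+2 = 19
ES_Code review = max(EF_Database migration=12, EF_Unit tests=17) = 17; EF_Code review = 17+5 = 22
ES_Security audit = max(EF_Database migration=12, EF_Integration tests=19, EF_Code review=22) = 22; EF_Security audit = 22+7 = 29
Expected project duration μ = 29 days. Critical path: Frontend dev → Unit tests → Code review → Security audit.

29 days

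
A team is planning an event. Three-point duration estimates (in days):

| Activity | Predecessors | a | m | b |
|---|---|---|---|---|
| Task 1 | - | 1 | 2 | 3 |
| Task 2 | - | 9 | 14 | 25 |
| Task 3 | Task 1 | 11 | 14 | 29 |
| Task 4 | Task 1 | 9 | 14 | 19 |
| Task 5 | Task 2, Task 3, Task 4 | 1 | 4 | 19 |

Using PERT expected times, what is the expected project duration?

te_Task 1 = (1 + 4·2 + 3)/6 = 12/6 = 2
te_Task 2 = (9 + 4·14 + 25)/6 = 90/6 = 15
te_Task 3 = (11 + 4·14 + 29)/6 = 96/6 = 16
te_Task 4 = (9 + 4·14 + 19)/6 = 84/6 = 14
te_Task 5 = (1 + 4·4 + 19)/6 = 36/6 = 6

Forward pass:
ES_Task 1 = 0; EF_Task 1 = 2
ES_Task 2 = 0; EF_Task 2 = 15
ES_Task 3 = 2; EF_Task 3 = 2+16 = 18
ES_Task 4 = 2; EF_Task 4 = 2+14 = 16
ES_Task 5 = max(EF_Task 2=15, EF_Task 3=18, EF_Task 4=16) = 18; EF_Task 5 = 18+6 = 24
Expected project duration μ = 24 days. Critical path: Task 1 → Task 3 → Task 5.

24 days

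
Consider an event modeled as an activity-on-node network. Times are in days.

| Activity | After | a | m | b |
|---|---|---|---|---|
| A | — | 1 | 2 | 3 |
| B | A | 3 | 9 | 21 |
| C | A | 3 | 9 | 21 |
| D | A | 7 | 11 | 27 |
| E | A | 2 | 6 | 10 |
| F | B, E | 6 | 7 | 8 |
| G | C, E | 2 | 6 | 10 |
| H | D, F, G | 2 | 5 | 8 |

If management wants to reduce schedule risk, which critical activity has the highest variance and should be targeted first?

te_A = (1 + 4·2 + 3)/6 = 12/6 = 2; σ²_A = ((3−1)/6)² = 0.111
te_B = (3 + 4·9 + 21)/6 = 60/6 = 10; σ²_B = ((21−3)/6)² = 9.000
te_C = (3 + 4·9 + 21)/6 = 60/6 = 10; σ²_C = ((21−3)/6)² = 9.000
te_D = (7 + 4·11 + 27)/6 = 78/6 = 13; σ²_D = ((27−7)/6)² = 11.111
te_E = (2 + 4·6 + 10)/6 = 36/6 = 6; σ²_E = ((10−2)/6)² = 1.778
te_F = (6 + 4·7 + 8)/6 = 42/6 = 7; σ²_F = ((8−6)/6)² = 0.111
te_G = (2 + 4·6 + 10)/6 = 36/6 = 6; σ²_G = ((10−2)/6)² = 1.778
te_H = (2 + 4·5 + 8)/6 = 30/6 = 5; σ²_H = ((8−2)/6)² = 1.000

Forward pass:
ES_A = 0; EF_A = 2
ES_B = 2; EF_B = 2+10 = 12
ES_C = 2; EF_C = 2+10 = 12
ES_D = 2; EF_D = 2+13 = 15
ES_E = 2; EF_E = 2+6 = 8
ES_F = max(EF_B=12, EF_E=8) = 12; EF_F = 12+7 = 19
ES_G = max(EF_C=12, EF_E=8) = 12; EF_G = 12+6 = 18
ES_H = max(EF_D=15, EF_F=19, EF_G=18) = 19; EF_H = 19+5 = 24
Expected project duration μ = 24 days. Critical path: A → B → F → H.

Variances on critical path: σ²_A=0.111, σ²_B=9.000, σ²_F=0.111, σ²_H=1.000.
Largest is σ²_B = 9.000.

B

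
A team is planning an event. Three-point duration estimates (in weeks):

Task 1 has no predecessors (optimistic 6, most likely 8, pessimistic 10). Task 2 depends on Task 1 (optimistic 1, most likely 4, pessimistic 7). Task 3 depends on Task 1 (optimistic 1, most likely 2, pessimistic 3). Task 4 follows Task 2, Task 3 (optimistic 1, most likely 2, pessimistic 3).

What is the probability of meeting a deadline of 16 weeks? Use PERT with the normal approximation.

0.946

te_Task 1 = (6 + 4·8 + 10)/6 = 48/6 = 8; σ²_Task 1 = ((10−6)/6)² = 0.444
te_Task 2 = (1 + 4·4 + 7)/6 = 24/6 = 4; σ²_Task 2 = ((7−1)/6)² = 1.000
te_Task 3 = (1 + 4·2 + 3)/6 = 12/6 = 2; σ²_Task 3 = ((3−1)/6)² = 0.111
te_Task 4 = (1 + 4·2 + 3)/6 = 12/6 = 2; σ²_Task 4 = ((3−1)/6)² = 0.111

Forward pass:
ES_Task 1 = 0; EF_Task 1 = 8
ES_Task 2 = 8; EF_Task 2 = 8+4 = 12
ES_Task 3 = 8; EF_Task 3 = 8+2 = 10
ES_Task 4 = max(EF_Task 2=12, EF_Task 3=10) = 12; EF_Task 4 = 12+2 = 14
Expected project duration μ = 14 weeks. Critical path: Task 1 → Task 2 → Task 4.

Variance along critical path = 0.444 + 1.000 + 0.111 = 1.556; σ = √1.556 = 1.247 weeks.
Z = (16 − 14) / 1.247 = 1.604
P(T ≤ 16) = Φ(1.604) ≈ 0.946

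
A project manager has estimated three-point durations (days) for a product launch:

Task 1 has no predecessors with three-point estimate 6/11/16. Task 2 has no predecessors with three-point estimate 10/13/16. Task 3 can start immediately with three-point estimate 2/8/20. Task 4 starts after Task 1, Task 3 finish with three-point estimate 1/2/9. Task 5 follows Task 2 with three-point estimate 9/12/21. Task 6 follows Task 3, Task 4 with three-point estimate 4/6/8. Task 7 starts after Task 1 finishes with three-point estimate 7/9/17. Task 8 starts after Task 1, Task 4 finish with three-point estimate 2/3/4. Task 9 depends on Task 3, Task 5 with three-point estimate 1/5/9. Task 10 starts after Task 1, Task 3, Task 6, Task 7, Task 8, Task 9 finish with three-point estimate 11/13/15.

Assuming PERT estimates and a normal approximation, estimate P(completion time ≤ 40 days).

te_Task 1 = (6 + 4·11 + 16)/6 = 66/6 = 11; σ²_Task 1 = ((16−6)/6)² = 2.778
te_Task 2 = (10 + 4·13 + 16)/6 = 78/6 = 13; σ²_Task 2 = ((16−10)/6)² = 1.000
te_Task 3 = (2 + 4·8 + 20)/6 = 54/6 = 9; σ²_Task 3 = ((20−2)/6)² = 9.000
te_Task 4 = (1 + 4·2 + 9)/6 = 18/6 = 3; σ²_Task 4 = ((9−1)/6)² = 1.778
te_Task 5 = (9 + 4·12 + 21)/6 = 78/6 = 13; σ²_Task 5 = ((21−9)/6)² = 4.000
te_Task 6 = (4 + 4·6 + 8)/6 = 36/6 = 6; σ²_Task 6 = ((8−4)/6)² = 0.444
te_Task 7 = (7 + 4·9 + 17)/6 = 60/6 = 10; σ²_Task 7 = ((17−7)/6)² = 2.778
te_Task 8 = (2 + 4·3 + 4)/6 = 18/6 = 3; σ²_Task 8 = ((4−2)/6)² = 0.111
te_Task 9 = (1 + 4·5 + 9)/6 = 30/6 = 5; σ²_Task 9 = ((9−1)/6)² = 1.778
te_Task 10 = (11 + 4·13 + 15)/6 = 78/6 = 13; σ²_Task 10 = ((15−11)/6)² = 0.444

Forward pass:
ES_Task 1 = 0; EF_Task 1 = 11
ES_Task 2 = 0; EF_Task 2 = 13
ES_Task 3 = 0; EF_Task 3 = 9
ES_Task 4 = max(EF_Task 1=11, EF_Task 3=9) = 11; EF_Task 4 = 11+3 = 14
ES_Task 5 = 13; EF_Task 5 = 13+13 = 26
ES_Task 6 = max(EF_Task 3=9, EF_Task 4=14) = 14; EF_Task 6 = 14+6 = 20
ES_Task 7 = 11; EF_Task 7 = 11+10 = 21
ES_Task 8 = max(EF_Task 1=11, EF_Task 4=14) = 14; EF_Task 8 = 14+3 = 17
ES_Task 9 = max(EF_Task 3=9, EF_Task 5=26) = 26; EF_Task 9 = 26+5 = 31
ES_Task 10 = max(EF_Task 1=11, EF_Task 3=9, EF_Task 6=20, EF_Task 7=21, EF_Task 8=17, EF_Task 9=31) = 31; EF_Task 10 = 31+13 = 44
Expected project duration μ = 44 days. Critical path: Task 2 → Task 5 → Task 9 → Task 10.

Variance along critical path = 1.000 + 4.000 + 1.778 + 0.444 = 7.222; σ = √7.222 = 2.687 days.
Z = (40 − 44) / 2.687 = -1.488
P(T ≤ 40) = Φ(-1.488) ≈ 0.068

0.068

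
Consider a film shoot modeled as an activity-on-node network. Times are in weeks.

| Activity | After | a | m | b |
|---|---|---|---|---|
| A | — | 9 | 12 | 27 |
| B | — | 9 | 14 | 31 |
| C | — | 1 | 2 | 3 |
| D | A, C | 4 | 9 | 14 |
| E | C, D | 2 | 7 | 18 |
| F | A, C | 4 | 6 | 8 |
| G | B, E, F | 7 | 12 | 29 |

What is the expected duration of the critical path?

45 weeks

te_A = (9 + 4·12 + 27)/6 = 84/6 = 14
te_B = (9 + 4·14 + 31)/6 = 96/6 = 16
te_C = (1 + 4·2 + 3)/6 = 12/6 = 2
te_D = (4 + 4·9 + 14)/6 = 54/6 = 9
te_E = (2 + 4·7 + 18)/6 = 48/6 = 8
te_F = (4 + 4·6 + 8)/6 = 36/6 = 6
te_G = (7 + 4·12 + 29)/6 = 84/6 = 14

Forward pass:
ES_A = 0; EF_A = 14
ES_B = 0; EF_B = 16
ES_C = 0; EF_C = 2
ES_D = max(EF_A=14, EF_C=2) = 14; EF_D = 14+9 = 23
ES_E = max(EF_C=2, EF_D=23) = 23; EF_E = 23+8 = 31
ES_F = max(EF_A=14, EF_C=2) = 14; EF_F = 14+6 = 20
ES_G = max(EF_B=16, EF_E=31, EF_F=20) = 31; EF_G = 31+14 = 45
Expected project duration μ = 45 weeks. Critical path: A → D → E → G.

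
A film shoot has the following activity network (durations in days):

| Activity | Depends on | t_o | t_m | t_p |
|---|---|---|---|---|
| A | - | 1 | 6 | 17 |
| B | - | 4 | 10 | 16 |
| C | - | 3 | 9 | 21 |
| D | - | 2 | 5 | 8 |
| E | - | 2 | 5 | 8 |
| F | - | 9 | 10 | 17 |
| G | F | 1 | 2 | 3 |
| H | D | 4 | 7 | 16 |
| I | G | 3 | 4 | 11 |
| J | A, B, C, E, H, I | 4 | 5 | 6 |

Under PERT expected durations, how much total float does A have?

11 days

te_A = (1 + 4·6 + 17)/6 = 42/6 = 7
te_B = (4 + 4·10 + 16)/6 = 60/6 = 10
te_C = (3 + 4·9 + 21)/6 = 60/6 = 10
te_D = (2 + 4·5 + 8)/6 = 30/6 = 5
te_E = (2 + 4·5 + 8)/6 = 30/6 = 5
te_F = (9 + 4·10 + 17)/6 = 66/6 = 11
te_G = (1 + 4·2 + 3)/6 = 12/6 = 2
te_H = (4 + 4·7 + 16)/6 = 48/6 = 8
te_I = (3 + 4·4 + 11)/6 = 30/6 = 5
te_J = (4 + 4·5 + 6)/6 = 30/6 = 5

Forward pass:
ES_A = 0; EF_A = 7
ES_B = 0; EF_B = 10
ES_C = 0; EF_C = 10
ES_D = 0; EF_D = 5
ES_E = 0; EF_E = 5
ES_F = 0; EF_F = 11
ES_G = 11; EF_G = 11+2 = 13
ES_H = 5; EF_H = 5+8 = 13
ES_I = 13; EF_I = 13+5 = 18
ES_J = max(EF_A=7, EF_B=10, EF_C=10, EF_E=5, EF_H=13, EF_I=18) = 18; EF_J = 18+5 = 23
Expected project duration μ = 23 days. Critical path: F → G → I → J.

Backward pass:
LF_J = 23; LS_J = 23−5 = 18
LF_I = LS_J = 18; LS_I = 18−5 = 13
LF_H = LS_J = 18; LS_H = 18−8 = 10
LF_G = LS_I = 13; LS_G = 13−2 = 11
LF_F = LS_G = 11; LS_F = 11−11 = 0
LF_E = LS_J = 18; LS_E = 18−5 = 13
LF_D = LS_H = 10; LS_D = 10−5 = 5
LF_C = LS_J = 18; LS_C = 18−10 = 8
LF_B = LS_J = 18; LS_B = 18−10 = 8
LF_A = LS_J = 18; LS_A = 18−7 = 11
Slack_A = LS_A − ES_A = 11 − 0 = 11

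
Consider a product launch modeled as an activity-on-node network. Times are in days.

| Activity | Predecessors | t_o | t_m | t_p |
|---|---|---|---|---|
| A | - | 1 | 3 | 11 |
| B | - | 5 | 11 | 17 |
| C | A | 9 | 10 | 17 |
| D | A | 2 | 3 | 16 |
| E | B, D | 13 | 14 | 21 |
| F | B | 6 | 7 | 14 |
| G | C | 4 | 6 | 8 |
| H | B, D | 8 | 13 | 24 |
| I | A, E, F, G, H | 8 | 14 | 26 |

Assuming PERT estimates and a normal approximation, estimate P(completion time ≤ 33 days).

0.019

te_A = (1 + 4·3 + 11)/6 = 24/6 = 4; σ²_A = ((11−1)/6)² = 2.778
te_B = (5 + 4·11 + 17)/6 = 66/6 = 11; σ²_B = ((17−5)/6)² = 4.000
te_C = (9 + 4·10 + 17)/6 = 66/6 = 11; σ²_C = ((17−9)/6)² = 1.778
te_D = (2 + 4·3 + 16)/6 = 30/6 = 5; σ²_D = ((16−2)/6)² = 5.444
te_E = (13 + 4·14 + 21)/6 = 90/6 = 15; σ²_E = ((21−13)/6)² = 1.778
te_F = (6 + 4·7 + 14)/6 = 48/6 = 8; σ²_F = ((14−6)/6)² = 1.778
te_G = (4 + 4·6 + 8)/6 = 36/6 = 6; σ²_G = ((8−4)/6)² = 0.444
te_H = (8 + 4·13 + 24)/6 = 84/6 = 14; σ²_H = ((24−8)/6)² = 7.111
te_I = (8 + 4·14 + 26)/6 = 90/6 = 15; σ²_I = ((26−8)/6)² = 9.000

Forward pass:
ES_A = 0; EF_A = 4
ES_B = 0; EF_B = 11
ES_C = 4; EF_C = 4+11 = 15
ES_D = 4; EF_D = 4+5 = 9
ES_E = max(EF_B=11, EF_D=9) = 11; EF_E = 11+15 = 26
ES_F = 11; EF_F = 11+8 = 19
ES_G = 15; EF_G = 15+6 = 21
ES_H = max(EF_B=11, EF_D=9) = 11; EF_H = 11+14 = 25
ES_I = max(EF_A=4, EF_E=26, EF_F=19, EF_G=21, EF_H=25) = 26; EF_I = 26+15 = 41
Expected project duration μ = 41 days. Critical path: B → E → I.

Variance along critical path = 4.000 + 1.778 + 9.000 = 14.778; σ = √14.778 = 3.844 days.
Z = (33 − 41) / 3.844 = -2.081
P(T ≤ 33) = Φ(-2.081) ≈ 0.019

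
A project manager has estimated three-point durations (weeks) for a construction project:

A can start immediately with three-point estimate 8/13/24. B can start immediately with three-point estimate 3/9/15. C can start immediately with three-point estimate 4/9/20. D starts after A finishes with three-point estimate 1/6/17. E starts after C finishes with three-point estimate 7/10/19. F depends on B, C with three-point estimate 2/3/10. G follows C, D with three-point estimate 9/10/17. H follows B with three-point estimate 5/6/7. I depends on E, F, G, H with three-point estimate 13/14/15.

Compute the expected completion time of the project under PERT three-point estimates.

te_A = (8 + 4·13 + 24)/6 = 84/6 = 14
te_B = (3 + 4·9 + 15)/6 = 54/6 = 9
te_C = (4 + 4·9 + 20)/6 = 60/6 = 10
te_D = (1 + 4·6 + 17)/6 = 42/6 = 7
te_E = (7 + 4·10 + 19)/6 = 66/6 = 11
te_F = (2 + 4·3 + 10)/6 = 24/6 = 4
te_G = (9 + 4·10 + 17)/6 = 66/6 = 11
te_H = (5 + 4·6 + 7)/6 = 36/6 = 6
te_I = (13 + 4·14 + 15)/6 = 84/6 = 14

Forward pass:
ES_A = 0; EF_A = 14
ES_B = 0; EF_B = 9
ES_C = 0; EF_C = 10
ES_D = 14; EF_D = 14+7 = 21
ES_E = 10; EF_E = 10+11 = 21
ES_F = max(EF_B=9, EF_C=10) = 10; EF_F = 10+4 = 14
ES_G = max(EF_C=10, EF_D=21) = 21; EF_G = 21+11 = 32
ES_H = 9; EF_H = 9+6 = 15
ES_I = max(EF_E=21, EF_F=14, EF_G=32, EF_H=15) = 32; EF_I = 32+14 = 46
Expected project duration μ = 46 weeks. Critical path: A → D → G → I.

46 weeks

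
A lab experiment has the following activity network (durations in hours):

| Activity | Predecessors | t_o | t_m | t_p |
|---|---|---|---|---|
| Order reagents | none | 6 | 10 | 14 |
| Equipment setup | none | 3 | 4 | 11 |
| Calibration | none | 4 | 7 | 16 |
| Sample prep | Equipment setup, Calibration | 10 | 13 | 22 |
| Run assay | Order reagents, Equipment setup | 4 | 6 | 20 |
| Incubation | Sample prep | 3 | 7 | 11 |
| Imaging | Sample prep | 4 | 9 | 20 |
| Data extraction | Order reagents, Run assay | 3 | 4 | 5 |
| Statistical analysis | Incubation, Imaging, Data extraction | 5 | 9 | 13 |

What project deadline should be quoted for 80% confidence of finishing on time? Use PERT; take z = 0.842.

te_Order reagents = (6 + 4·10 + 14)/6 = 60/6 = 10; σ²_Order reagents = ((14−6)/6)² = 1.778
te_Equipment setup = (3 + 4·4 + 11)/6 = 30/6 = 5; σ²_Equipment setup = ((11−3)/6)² = 1.778
te_Calibration = (4 + 4·7 + 16)/6 = 48/6 = 8; σ²_Calibration = ((16−4)/6)² = 4.000
te_Sample prep = (10 + 4·13 + 22)/6 = 84/6 = 14; σ²_Sample prep = ((22−10)/6)² = 4.000
te_Run assay = (4 + 4·6 + 20)/6 = 48/6 = 8; σ²_Run assay = ((20−4)/6)² = 7.111
te_Incubation = (3 + 4·7 + 11)/6 = 42/6 = 7; σ²_Incubation = ((11−3)/6)² = 1.778
te_Imaging = (4 + 4·9 + 20)/6 = 60/6 = 10; σ²_Imaging = ((20−4)/6)² = 7.111
te_Data extraction = (3 + 4·4 + 5)/6 = 24/6 = 4; σ²_Data extraction = ((5−3)/6)² = 0.111
te_Statistical analysis = (5 + 4·9 + 13)/6 = 54/6 = 9; σ²_Statistical analysis = ((13−5)/6)² = 1.778

Forward pass:
ES_Order reagents = 0; EF_Order reagents = 10
ES_Equipment setup = 0; EF_Equipment setup = 5
ES_Calibration = 0; EF_Calibration = 8
ES_Sample prep = max(EF_Equipment setup=5, EF_Calibration=8) = 8; EF_Sample prep = 8+14 = 22
ES_Run assay = max(EF_Order reagents=10, EF_Equipment setup=5) = 10; EF_Run assay = 10+8 = 18
ES_Incubation = 22; EF_Incubation = 22+7 = 29
ES_Imaging = 22; EF_Imaging = 22+10 = 32
ES_Data extraction = max(EF_Order reagents=10, EF_Run assay=18) = 18; EF_Data extraction = 18+4 = 22
ES_Statistical analysis = max(EF_Incubation=29, EF_Imaging=32, EF_Data extraction=22) = 32; EF_Statistical analysis = 32+9 = 41
Expected project duration μ = 41 hours. Critical path: Calibration → Sample prep → Imaging → Statistical analysis.

Variance along critical path = 4.000 + 4.000 + 7.111 + 1.778 = 16.889; σ = 4.110 hours.
D = μ + z·σ = 41 + 0.842·4.110 = 44.5 hours

44.5 hours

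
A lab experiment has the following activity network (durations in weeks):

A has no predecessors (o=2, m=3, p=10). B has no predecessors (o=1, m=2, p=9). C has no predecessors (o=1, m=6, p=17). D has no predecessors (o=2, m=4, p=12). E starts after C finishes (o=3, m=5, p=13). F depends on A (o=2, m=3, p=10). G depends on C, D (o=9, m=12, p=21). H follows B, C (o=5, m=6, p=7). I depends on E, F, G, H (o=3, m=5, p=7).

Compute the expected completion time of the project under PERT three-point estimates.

25 weeks

te_A = (2 + 4·3 + 10)/6 = 24/6 = 4
te_B = (1 + 4·2 + 9)/6 = 18/6 = 3
te_C = (1 + 4·6 + 17)/6 = 42/6 = 7
te_D = (2 + 4·4 + 12)/6 = 30/6 = 5
te_E = (3 + 4·5 + 13)/6 = 36/6 = 6
te_F = (2 + 4·3 + 10)/6 = 24/6 = 4
te_G = (9 + 4·12 + 21)/6 = 78/6 = 13
te_H = (5 + 4·6 + 7)/6 = 36/6 = 6
te_I = (3 + 4·5 + 7)/6 = 30/6 = 5

Forward pass:
ES_A = 0; EF_A = 4
ES_B = 0; EF_B = 3
ES_C = 0; EF_C = 7
ES_D = 0; EF_D = 5
ES_E = 7; EF_E = 7+6 = 13
ES_F = 4; EF_F = 4+4 = 8
ES_G = max(EF_C=7, EF_D=5) = 7; EF_G = 7+13 = 20
ES_H = max(EF_B=3, EF_C=7) = 7; EF_H = 7+6 = 13
ES_I = max(EF_E=13, EF_F=8, EF_G=20, EF_H=13) = 20; EF_I = 20+5 = 25
Expected project duration μ = 25 weeks. Critical path: C → G → I.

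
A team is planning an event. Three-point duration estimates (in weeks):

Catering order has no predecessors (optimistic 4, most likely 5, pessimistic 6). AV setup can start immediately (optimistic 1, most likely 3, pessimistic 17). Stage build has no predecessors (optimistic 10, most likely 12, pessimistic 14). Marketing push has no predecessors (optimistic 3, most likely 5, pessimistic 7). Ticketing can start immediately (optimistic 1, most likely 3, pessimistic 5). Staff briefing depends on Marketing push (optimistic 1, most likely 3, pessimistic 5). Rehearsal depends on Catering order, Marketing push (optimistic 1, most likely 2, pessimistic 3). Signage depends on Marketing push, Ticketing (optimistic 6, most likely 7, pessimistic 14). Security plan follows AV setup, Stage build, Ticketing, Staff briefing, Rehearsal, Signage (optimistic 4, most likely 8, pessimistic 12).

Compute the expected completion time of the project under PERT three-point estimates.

21 weeks

te_Catering order = (4 + 4·5 + 6)/6 = 30/6 = 5
te_AV setup = (1 + 4·3 + 17)/6 = 30/6 = 5
te_Stage build = (10 + 4·12 + 14)/6 = 72/6 = 12
te_Marketing push = (3 + 4·5 + 7)/6 = 30/6 = 5
te_Ticketing = (1 + 4·3 + 5)/6 = 18/6 = 3
te_Staff briefing = (1 + 4·3 + 5)/6 = 18/6 = 3
te_Rehearsal = (1 + 4·2 + 3)/6 = 12/6 = 2
te_Signage = (6 + 4·7 + 14)/6 = 48/6 = 8
te_Security plan = (4 + 4·8 + 12)/6 = 48/6 = 8

Forward pass:
ES_Catering order = 0; EF_Catering order = 5
ES_AV setup = 0; EF_AV setup = 5
ES_Stage build = 0; EF_Stage build = 12
ES_Marketing push = 0; EF_Marketing push = 5
ES_Ticketing = 0; EF_Ticketing = 3
ES_Staff briefing = 5; EF_Staff briefing = 5+3 = 8
ES_Rehearsal = max(EF_Catering order=5, EF_Marketing push=5) = 5; EF_Rehearsal = 5+2 = 7
ES_Signage = max(EF_Marketing push=5, EF_Ticketing=3) = 5; EF_Signage = 5+8 = 13
ES_Security plan = max(EF_AV setup=5, EF_Stage build=12, EF_Ticketing=3, EF_Staff briefing=8, EF_Rehearsal=7, EF_Signage=13) = 13; EF_Security plan = 13+8 = 21
Expected project duration μ = 21 weeks. Critical path: Marketing push → Signage → Security plan.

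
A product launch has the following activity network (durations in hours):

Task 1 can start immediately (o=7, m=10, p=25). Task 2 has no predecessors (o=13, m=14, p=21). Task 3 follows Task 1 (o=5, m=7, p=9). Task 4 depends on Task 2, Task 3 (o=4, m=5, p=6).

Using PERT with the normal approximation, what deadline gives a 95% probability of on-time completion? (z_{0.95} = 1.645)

29.1 hours

te_Task 1 = (7 + 4·10 + 25)/6 = 72/6 = 12; σ²_Task 1 = ((25−7)/6)² = 9.000
te_Task 2 = (13 + 4·14 + 21)/6 = 90/6 = 15; σ²_Task 2 = ((21−13)/6)² = 1.778
te_Task 3 = (5 + 4·7 + 9)/6 = 42/6 = 7; σ²_Task 3 = ((9−5)/6)² = 0.444
te_Task 4 = (4 + 4·5 + 6)/6 = 30/6 = 5; σ²_Task 4 = ((6−4)/6)² = 0.111

Forward pass:
ES_Task 1 = 0; EF_Task 1 = 12
ES_Task 2 = 0; EF_Task 2 = 15
ES_Task 3 = 12; EF_Task 3 = 12+7 = 19
ES_Task 4 = max(EF_Task 2=15, EF_Task 3=19) = 19; EF_Task 4 = 19+5 = 24
Expected project duration μ = 24 hours. Critical path: Task 1 → Task 3 → Task 4.

Variance along critical path = 9.000 + 0.444 + 0.111 = 9.556; σ = 3.091 hours.
D = μ + z·σ = 24 + 1.645·3.091 = 29.1 hours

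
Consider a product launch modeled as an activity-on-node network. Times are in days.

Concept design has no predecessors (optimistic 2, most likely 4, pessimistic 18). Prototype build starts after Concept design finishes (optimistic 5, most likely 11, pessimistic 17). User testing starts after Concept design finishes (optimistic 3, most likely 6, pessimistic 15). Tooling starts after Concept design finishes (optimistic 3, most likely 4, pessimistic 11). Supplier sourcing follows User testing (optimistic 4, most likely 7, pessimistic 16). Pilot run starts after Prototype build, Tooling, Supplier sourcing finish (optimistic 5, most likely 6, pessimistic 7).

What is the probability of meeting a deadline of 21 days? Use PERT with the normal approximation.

0.062

te_Concept design = (2 + 4·4 + 18)/6 = 36/6 = 6; σ²_Concept design = ((18−2)/6)² = 7.111
te_Prototype build = (5 + 4·11 + 17)/6 = 66/6 = 11; σ²_Prototype build = ((17−5)/6)² = 4.000
te_User testing = (3 + 4·6 + 15)/6 = 42/6 = 7; σ²_User testing = ((15−3)/6)² = 4.000
te_Tooling = (3 + 4·4 + 11)/6 = 30/6 = 5; σ²_Tooling = ((11−3)/6)² = 1.778
te_Supplier sourcing = (4 + 4·7 + 16)/6 = 48/6 = 8; σ²_Supplier sourcing = ((16−4)/6)² = 4.000
te_Pilot run = (5 + 4·6 + 7)/6 = 36/6 = 6; σ²_Pilot run = ((7−5)/6)² = 0.111

Forward pass:
ES_Concept design = 0; EF_Concept design = 6
ES_Prototype build = 6; EF_Prototype build = 6+11 = 17
ES_User testing = 6; EF_User testing = 6+7 = 13
ES_Tooling = 6; EF_Tooling = 6+5 = 11
ES_Supplier sourcing = 13; EF_Supplier sourcing = 13+8 = 21
ES_Pilot run = max(EF_Prototype build=17, EF_Tooling=11, EF_Supplier sourcing=21) = 21; EF_Pilot run = 21+6 = 27
Expected project duration μ = 27 days. Critical path: Concept design → User testing → Supplier sourcing → Pilot run.

Variance along critical path = 7.111 + 4.000 + 4.000 + 0.111 = 15.222; σ = √15.222 = 3.902 days.
Z = (21 − 27) / 3.902 = -1.538
P(T ≤ 21) = Φ(-1.538) ≈ 0.062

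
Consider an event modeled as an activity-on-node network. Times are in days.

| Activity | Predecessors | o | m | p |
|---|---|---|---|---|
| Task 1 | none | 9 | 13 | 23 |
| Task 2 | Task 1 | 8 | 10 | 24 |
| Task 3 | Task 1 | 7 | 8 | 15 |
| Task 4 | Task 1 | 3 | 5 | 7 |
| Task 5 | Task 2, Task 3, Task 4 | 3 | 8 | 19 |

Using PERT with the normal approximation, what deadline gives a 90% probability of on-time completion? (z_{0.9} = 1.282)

40.7 days

te_Task 1 = (9 + 4·13 + 23)/6 = 84/6 = 14; σ²_Task 1 = ((23−9)/6)² = 5.444
te_Task 2 = (8 + 4·10 + 24)/6 = 72/6 = 12; σ²_Task 2 = ((24−8)/6)² = 7.111
te_Task 3 = (7 + 4·8 + 15)/6 = 54/6 = 9; σ²_Task 3 = ((15−7)/6)² = 1.778
te_Task 4 = (3 + 4·5 + 7)/6 = 30/6 = 5; σ²_Task 4 = ((7−3)/6)² = 0.444
te_Task 5 = (3 + 4·8 + 19)/6 = 54/6 = 9; σ²_Task 5 = ((19−3)/6)² = 7.111

Forward pass:
ES_Task 1 = 0; EF_Task 1 = 14
ES_Task 2 = 14; EF_Task 2 = 14+12 = 26
ES_Task 3 = 14; EF_Task 3 = 14+9 = 23
ES_Task 4 = 14; EF_Task 4 = 14+5 = 19
ES_Task 5 = max(EF_Task 2=26, EF_Task 3=23, EF_Task 4=19) = 26; EF_Task 5 = 26+9 = 35
Expected project duration μ = 35 days. Critical path: Task 1 → Task 2 → Task 5.

Variance along critical path = 5.444 + 7.111 + 7.111 = 19.667; σ = 4.435 days.
D = μ + z·σ = 35 + 1.282·4.435 = 40.7 days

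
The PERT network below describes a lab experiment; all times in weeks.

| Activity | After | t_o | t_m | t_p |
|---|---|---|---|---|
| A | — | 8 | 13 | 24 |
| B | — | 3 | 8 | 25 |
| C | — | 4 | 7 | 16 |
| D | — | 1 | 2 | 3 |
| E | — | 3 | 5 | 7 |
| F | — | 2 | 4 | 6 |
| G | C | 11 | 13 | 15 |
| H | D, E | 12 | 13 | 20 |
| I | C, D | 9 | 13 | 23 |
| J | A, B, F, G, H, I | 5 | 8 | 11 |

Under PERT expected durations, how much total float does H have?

3 weeks

te_A = (8 + 4·13 + 24)/6 = 84/6 = 14
te_B = (3 + 4·8 + 25)/6 = 60/6 = 10
te_C = (4 + 4·7 + 16)/6 = 48/6 = 8
te_D = (1 + 4·2 + 3)/6 = 12/6 = 2
te_E = (3 + 4·5 + 7)/6 = 30/6 = 5
te_F = (2 + 4·4 + 6)/6 = 24/6 = 4
te_G = (11 + 4·13 + 15)/6 = 78/6 = 13
te_H = (12 + 4·13 + 20)/6 = 84/6 = 14
te_I = (9 + 4·13 + 23)/6 = 84/6 = 14
te_J = (5 + 4·8 + 11)/6 = 48/6 = 8

Forward pass:
ES_A = 0; EF_A = 14
ES_B = 0; EF_B = 10
ES_C = 0; EF_C = 8
ES_D = 0; EF_D = 2
ES_E = 0; EF_E = 5
ES_F = 0; EF_F = 4
ES_G = 8; EF_G = 8+13 = 21
ES_H = max(EF_D=2, EF_E=5) = 5; EF_H = 5+14 = 19
ES_I = max(EF_C=8, EF_D=2) = 8; EF_I = 8+14 = 22
ES_J = max(EF_A=14, EF_B=10, EF_F=4, EF_G=21, EF_H=19, EF_I=22) = 22; EF_J = 22+8 = 30
Expected project duration μ = 30 weeks. Critical path: C → I → J.

Backward pass:
LF_J = 30; LS_J = 30−8 = 22
LF_I = LS_J = 22; LS_I = 22−14 = 8
LF_H = LS_J = 22; LS_H = 22−14 = 8
LF_G = LS_J = 22; LS_G = 22−13 = 9
LF_F = LS_J = 22; LS_F = 22−4 = 18
LF_E = LS_H = 8; LS_E = 8−5 = 3
LF_D = min(LS_H=8, LS_I=8) = 8; LS_D = 8−2 = 6
LF_C = min(LS_G=9, LS_I=8) = 8; LS_C = 8−8 = 0
LF_B = LS_J = 22; LS_B = 22−10 = 12
LF_A = LS_J = 22; LS_A = 22−14 = 8
Slack_H = LS_H − ES_H = 8 − 5 = 3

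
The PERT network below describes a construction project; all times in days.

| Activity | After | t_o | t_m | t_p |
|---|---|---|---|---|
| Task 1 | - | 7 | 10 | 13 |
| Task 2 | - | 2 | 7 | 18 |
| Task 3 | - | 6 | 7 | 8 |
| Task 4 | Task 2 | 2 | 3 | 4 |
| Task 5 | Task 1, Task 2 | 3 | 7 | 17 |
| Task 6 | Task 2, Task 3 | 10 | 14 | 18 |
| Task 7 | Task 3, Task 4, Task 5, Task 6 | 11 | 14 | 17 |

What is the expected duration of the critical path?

te_Task 1 = (7 + 4·10 + 13)/6 = 60/6 = 10
te_Task 2 = (2 + 4·7 + 18)/6 = 48/6 = 8
te_Task 3 = (6 + 4·7 + 8)/6 = 42/6 = 7
te_Task 4 = (2 + 4·3 + 4)/6 = 18/6 = 3
te_Task 5 = (3 + 4·7 + 17)/6 = 48/6 = 8
te_Task 6 = (10 + 4·14 + 18)/6 = 84/6 = 14
te_Task 7 = (11 + 4·14 + 17)/6 = 84/6 = 14

Forward pass:
ES_Task 1 = 0; EF_Task 1 = 10
ES_Task 2 = 0; EF_Task 2 = 8
ES_Task 3 = 0; EF_Task 3 = 7
ES_Task 4 = 8; EF_Task 4 = 8+3 = 11
ES_Task 5 = max(EF_Task 1=10, EF_Task 2=8) = 10; EF_Task 5 = 10+8 = 18
ES_Task 6 = max(EF_Task 2=8, EF_Task 3=7) = 8; EF_Task 6 = 8+14 = 22
ES_Task 7 = max(EF_Task 3=7, EF_Task 4=11, EF_Task 5=18, EF_Task 6=22) = 22; EF_Task 7 = 22+14 = 36
Expected project duration μ = 36 days. Critical path: Task 2 → Task 6 → Task 7.

36 days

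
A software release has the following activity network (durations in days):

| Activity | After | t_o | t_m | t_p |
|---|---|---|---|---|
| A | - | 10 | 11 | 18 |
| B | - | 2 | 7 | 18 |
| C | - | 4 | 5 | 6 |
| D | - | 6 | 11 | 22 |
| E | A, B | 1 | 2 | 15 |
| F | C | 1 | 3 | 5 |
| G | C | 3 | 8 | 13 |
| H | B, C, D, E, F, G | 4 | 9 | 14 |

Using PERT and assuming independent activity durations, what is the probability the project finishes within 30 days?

te_A = (10 + 4·11 + 18)/6 = 72/6 = 12; σ²_A = ((18−10)/6)² = 1.778
te_B = (2 + 4·7 + 18)/6 = 48/6 = 8; σ²_B = ((18−2)/6)² = 7.111
te_C = (4 + 4·5 + 6)/6 = 30/6 = 5; σ²_C = ((6−4)/6)² = 0.111
te_D = (6 + 4·11 + 22)/6 = 72/6 = 12; σ²_D = ((22−6)/6)² = 7.111
te_E = (1 + 4·2 + 15)/6 = 24/6 = 4; σ²_E = ((15−1)/6)² = 5.444
te_F = (1 + 4·3 + 5)/6 = 18/6 = 3; σ²_F = ((5−1)/6)² = 0.444
te_G = (3 + 4·8 + 13)/6 = 48/6 = 8; σ²_G = ((13−3)/6)² = 2.778
te_H = (4 + 4·9 + 14)/6 = 54/6 = 9; σ²_H = ((14−4)/6)² = 2.778

Forward pass:
ES_A = 0; EF_A = 12
ES_B = 0; EF_B = 8
ES_C = 0; EF_C = 5
ES_D = 0; EF_D = 12
ES_E = max(EF_A=12, EF_B=8) = 12; EF_E = 12+4 = 16
ES_F = 5; EF_F = 5+3 = 8
ES_G = 5; EF_G = 5+8 = 13
ES_H = max(EF_B=8, EF_C=5, EF_D=12, EF_E=16, EF_F=8, EF_G=13) = 16; EF_H = 16+9 = 25
Expected project duration μ = 25 days. Critical path: A → E → H.

Variance along critical path = 1.778 + 5.444 + 2.778 = 10.000; σ = √10.000 = 3.162 days.
Z = (30 − 25) / 3.162 = 1.581
P(T ≤ 30) = Φ(1.581) ≈ 0.943

0.943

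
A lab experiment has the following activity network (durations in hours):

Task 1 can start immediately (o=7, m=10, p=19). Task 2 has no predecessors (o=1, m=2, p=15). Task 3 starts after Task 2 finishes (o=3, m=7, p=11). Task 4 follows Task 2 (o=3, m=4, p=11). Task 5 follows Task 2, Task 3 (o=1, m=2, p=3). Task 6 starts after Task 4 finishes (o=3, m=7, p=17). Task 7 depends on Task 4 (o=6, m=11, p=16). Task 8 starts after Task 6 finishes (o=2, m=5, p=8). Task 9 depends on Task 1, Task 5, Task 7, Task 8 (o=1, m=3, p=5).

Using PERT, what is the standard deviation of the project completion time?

te_Task 1 = (7 + 4·10 + 19)/6 = 66/6 = 11; σ²_Task 1 = ((19−7)/6)² = 4.000
te_Task 2 = (1 + 4·2 + 15)/6 = 24/6 = 4; σ²_Task 2 = ((15−1)/6)² = 5.444
te_Task 3 = (3 + 4·7 + 11)/6 = 42/6 = 7; σ²_Task 3 = ((11−3)/6)² = 1.778
te_Task 4 = (3 + 4·4 + 11)/6 = 30/6 = 5; σ²_Task 4 = ((11−3)/6)² = 1.778
te_Task 5 = (1 + 4·2 + 3)/6 = 12/6 = 2; σ²_Task 5 = ((3−1)/6)² = 0.111
te_Task 6 = (3 + 4·7 + 17)/6 = 48/6 = 8; σ²_Task 6 = ((17−3)/6)² = 5.444
te_Task 7 = (6 + 4·11 + 16)/6 = 66/6 = 11; σ²_Task 7 = ((16−6)/6)² = 2.778
te_Task 8 = (2 + 4·5 + 8)/6 = 30/6 = 5; σ²_Task 8 = ((8−2)/6)² = 1.000
te_Task 9 = (1 + 4·3 + 5)/6 = 18/6 = 3; σ²_Task 9 = ((5−1)/6)² = 0.444

Forward pass:
ES_Task 1 = 0; EF_Task 1 = 11
ES_Task 2 = 0; EF_Task 2 = 4
ES_Task 3 = 4; EF_Task 3 = 4+7 = 11
ES_Task 4 = 4; EF_Task 4 = 4+5 = 9
ES_Task 5 = max(EF_Task 2=4, EF_Task 3=11) = 11; EF_Task 5 = 11+2 = 13
ES_Task 6 = 9; EF_Task 6 = 9+8 = 17
ES_Task 7 = 9; EF_Task 7 = 9+11 = 20
ES_Task 8 = 17; EF_Task 8 = 17+5 = 22
ES_Task 9 = max(EF_Task 1=11, EF_Task 5=13, EF_Task 7=20, EF_Task 8=22) = 22; EF_Task 9 = 22+3 = 25
Expected project duration μ = 25 hours. Critical path: Task 2 → Task 4 → Task 6 → Task 8 → Task 9.

Variance along critical path = 5.444 + 1.778 + 5.444 + 1.000 + 0.444 = 14.111
σ = √14.111 = 3.756 hours

3.76 hours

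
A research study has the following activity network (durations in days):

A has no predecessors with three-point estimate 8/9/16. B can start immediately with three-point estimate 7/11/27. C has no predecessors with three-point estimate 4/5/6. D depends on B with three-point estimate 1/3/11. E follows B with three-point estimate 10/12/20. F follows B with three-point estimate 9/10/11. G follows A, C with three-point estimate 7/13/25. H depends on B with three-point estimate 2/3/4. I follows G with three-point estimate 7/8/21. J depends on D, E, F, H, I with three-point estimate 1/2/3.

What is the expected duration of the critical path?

36 days

te_A = (8 + 4·9 + 16)/6 = 60/6 = 10
te_B = (7 + 4·11 + 27)/6 = 78/6 = 13
te_C = (4 + 4·5 + 6)/6 = 30/6 = 5
te_D = (1 + 4·3 + 11)/6 = 24/6 = 4
te_E = (10 + 4·12 + 20)/6 = 78/6 = 13
te_F = (9 + 4·10 + 11)/6 = 60/6 = 10
te_G = (7 + 4·13 + 25)/6 = 84/6 = 14
te_H = (2 + 4·3 + 4)/6 = 18/6 = 3
te_I = (7 + 4·8 + 21)/6 = 60/6 = 10
te_J = (1 + 4·2 + 3)/6 = 12/6 = 2

Forward pass:
ES_A = 0; EF_A = 10
ES_B = 0; EF_B = 13
ES_C = 0; EF_C = 5
ES_D = 13; EF_D = 13+4 = 17
ES_E = 13; EF_E = 13+13 = 26
ES_F = 13; EF_F = 13+10 = 23
ES_G = max(EF_A=10, EF_C=5) = 10; EF_G = 10+14 = 24
ES_H = 13; EF_H = 13+3 = 16
ES_I = 24; EF_I = 24+10 = 34
ES_J = max(EF_D=17, EF_E=26, EF_F=23, EF_H=16, EF_I=34) = 34; EF_J = 34+2 = 36
Expected project duration μ = 36 days. Critical path: A → G → I → J.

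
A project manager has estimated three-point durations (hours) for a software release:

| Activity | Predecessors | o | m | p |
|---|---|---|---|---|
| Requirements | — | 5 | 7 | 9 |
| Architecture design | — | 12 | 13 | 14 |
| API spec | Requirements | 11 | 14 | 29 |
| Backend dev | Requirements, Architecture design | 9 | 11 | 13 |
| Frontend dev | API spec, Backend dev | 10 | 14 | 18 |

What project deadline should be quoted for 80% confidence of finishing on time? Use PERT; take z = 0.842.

39.3 hours

te_Requirements = (5 + 4·7 + 9)/6 = 42/6 = 7; σ²_Requirements = ((9−5)/6)² = 0.444
te_Architecture design = (12 + 4·13 + 14)/6 = 78/6 = 13; σ²_Architecture design = ((14−12)/6)² = 0.111
te_API spec = (11 + 4·14 + 29)/6 = 96/6 = 16; σ²_API spec = ((29−11)/6)² = 9.000
te_Backend dev = (9 + 4·11 + 13)/6 = 66/6 = 11; σ²_Backend dev = ((13−9)/6)² = 0.444
te_Frontend dev = (10 + 4·14 + 18)/6 = 84/6 = 14; σ²_Frontend dev = ((18−10)/6)² = 1.778

Forward pass:
ES_Requirements = 0; EF_Requirements = 7
ES_Architecture design = 0; EF_Architecture design = 13
ES_API spec = 7; EF_API spec = 7+16 = 23
ES_Backend dev = max(EF_Requirements=7, EF_Architecture design=13) = 13; EF_Backend dev = 13+11 = 24
ES_Frontend dev = max(EF_API spec=23, EF_Backend dev=24) = 24; EF_Frontend dev = 24+14 = 38
Expected project duration μ = 38 hours. Critical path: Architecture design → Backend dev → Frontend dev.

Variance along critical path = 0.111 + 0.444 + 1.778 = 2.333; σ = 1.528 hours.
D = μ + z·σ = 38 + 0.842·1.528 = 39.3 hours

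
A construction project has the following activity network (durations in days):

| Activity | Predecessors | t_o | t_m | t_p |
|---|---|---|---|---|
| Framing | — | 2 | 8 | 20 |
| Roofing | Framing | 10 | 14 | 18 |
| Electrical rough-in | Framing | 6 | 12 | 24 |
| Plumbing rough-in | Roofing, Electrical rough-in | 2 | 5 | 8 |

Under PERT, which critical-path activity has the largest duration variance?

te_Framing = (2 + 4·8 + 20)/6 = 54/6 = 9; σ²_Framing = ((20−2)/6)² = 9.000
te_Roofing = (10 + 4·14 + 18)/6 = 84/6 = 14; σ²_Roofing = ((18−10)/6)² = 1.778
te_Electrical rough-in = (6 + 4·12 + 24)/6 = 78/6 = 13; σ²_Electrical rough-in = ((24−6)/6)² = 9.000
te_Plumbing rough-in = (2 + 4·5 + 8)/6 = 30/6 = 5; σ²_Plumbing rough-in = ((8−2)/6)² = 1.000

Forward pass:
ES_Framing = 0; EF_Framing = 9
ES_Roofing = 9; EF_Roofing = 9+14 = 23
ES_Electrical rough-in = 9; EF_Electrical rough-in = 9+13 = 22
ES_Plumbing rough-in = max(EF_Roofing=23, EF_Electrical rough-in=22) = 23; EF_Plumbing rough-in = 23+5 = 28
Expected project duration μ = 28 days. Critical path: Framing → Roofing → Plumbing rough-in.

Variances on critical path: σ²_Framing=9.000, σ²_Roofing=1.778, σ²_Plumbing rough-in=1.000.
Largest is σ²_Framing = 9.000.

Framing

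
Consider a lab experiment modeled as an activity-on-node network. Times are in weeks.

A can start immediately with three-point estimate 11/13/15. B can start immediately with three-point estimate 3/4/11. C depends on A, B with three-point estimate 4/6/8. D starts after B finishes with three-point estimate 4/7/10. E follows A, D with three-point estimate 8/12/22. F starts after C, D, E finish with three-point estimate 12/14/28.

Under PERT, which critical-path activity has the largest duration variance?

F

te_A = (11 + 4·13 + 15)/6 = 78/6 = 13; σ²_A = ((15−11)/6)² = 0.444
te_B = (3 + 4·4 + 11)/6 = 30/6 = 5; σ²_B = ((11−3)/6)² = 1.778
te_C = (4 + 4·6 + 8)/6 = 36/6 = 6; σ²_C = ((8−4)/6)² = 0.444
te_D = (4 + 4·7 + 10)/6 = 42/6 = 7; σ²_D = ((10−4)/6)² = 1.000
te_E = (8 + 4·12 + 22)/6 = 78/6 = 13; σ²_E = ((22−8)/6)² = 5.444
te_F = (12 + 4·14 + 28)/6 = 96/6 = 16; σ²_F = ((28−12)/6)² = 7.111

Forward pass:
ES_A = 0; EF_A = 13
ES_B = 0; EF_B = 5
ES_C = max(EF_A=13, EF_B=5) = 13; EF_C = 13+6 = 19
ES_D = 5; EF_D = 5+7 = 12
ES_E = max(EF_A=13, EF_D=12) = 13; EF_E = 13+13 = 26
ES_F = max(EF_C=19, EF_D=12, EF_E=26) = 26; EF_F = 26+16 = 42
Expected project duration μ = 42 weeks. Critical path: A → E → F.

Variances on critical path: σ²_A=0.444, σ²_E=5.444, σ²_F=7.111.
Largest is σ²_F = 7.111.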